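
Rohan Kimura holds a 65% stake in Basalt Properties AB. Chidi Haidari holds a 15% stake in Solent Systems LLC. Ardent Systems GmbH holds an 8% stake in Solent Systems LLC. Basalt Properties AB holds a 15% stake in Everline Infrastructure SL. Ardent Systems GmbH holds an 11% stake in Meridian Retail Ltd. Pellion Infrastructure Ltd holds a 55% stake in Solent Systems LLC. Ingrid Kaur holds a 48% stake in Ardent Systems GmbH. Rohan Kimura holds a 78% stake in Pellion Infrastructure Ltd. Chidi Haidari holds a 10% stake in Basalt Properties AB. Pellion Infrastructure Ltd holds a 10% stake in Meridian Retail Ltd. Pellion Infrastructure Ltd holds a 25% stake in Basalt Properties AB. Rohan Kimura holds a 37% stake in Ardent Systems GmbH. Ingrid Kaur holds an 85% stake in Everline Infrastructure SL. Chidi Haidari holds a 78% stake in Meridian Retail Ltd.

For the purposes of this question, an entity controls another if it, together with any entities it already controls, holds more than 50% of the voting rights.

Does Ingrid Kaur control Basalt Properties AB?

Ingrid holds 85% of Everline, so Ingrid controls Everline.
Neither Ingrid nor any entity Ingrid controls holds any voting interest in Basalt.
So Ingrid does not control Basalt.

No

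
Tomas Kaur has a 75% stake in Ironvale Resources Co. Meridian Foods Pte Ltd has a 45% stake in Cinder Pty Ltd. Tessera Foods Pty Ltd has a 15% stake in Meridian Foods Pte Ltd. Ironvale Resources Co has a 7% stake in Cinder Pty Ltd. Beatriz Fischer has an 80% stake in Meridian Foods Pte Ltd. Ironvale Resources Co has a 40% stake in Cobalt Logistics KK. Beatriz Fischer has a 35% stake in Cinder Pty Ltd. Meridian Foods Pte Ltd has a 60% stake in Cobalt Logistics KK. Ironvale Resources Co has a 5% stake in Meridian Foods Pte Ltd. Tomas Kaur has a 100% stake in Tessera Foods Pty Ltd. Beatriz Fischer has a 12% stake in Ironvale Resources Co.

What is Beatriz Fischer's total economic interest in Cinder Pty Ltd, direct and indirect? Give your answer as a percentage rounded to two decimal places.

72.11%

Beatriz reaches Cinder along 4 paths.
Via Ironvale: 12% × 7% = 0.84%.
Via Ironvale → Meridian: 12% × 5% × 45% = 0.27%.
Via Meridian: 80% × 45% = 36%.
Direct stake: 35% = 35%.
Total: 0.84% + 0.27% + 36% + 35% = 72.11%.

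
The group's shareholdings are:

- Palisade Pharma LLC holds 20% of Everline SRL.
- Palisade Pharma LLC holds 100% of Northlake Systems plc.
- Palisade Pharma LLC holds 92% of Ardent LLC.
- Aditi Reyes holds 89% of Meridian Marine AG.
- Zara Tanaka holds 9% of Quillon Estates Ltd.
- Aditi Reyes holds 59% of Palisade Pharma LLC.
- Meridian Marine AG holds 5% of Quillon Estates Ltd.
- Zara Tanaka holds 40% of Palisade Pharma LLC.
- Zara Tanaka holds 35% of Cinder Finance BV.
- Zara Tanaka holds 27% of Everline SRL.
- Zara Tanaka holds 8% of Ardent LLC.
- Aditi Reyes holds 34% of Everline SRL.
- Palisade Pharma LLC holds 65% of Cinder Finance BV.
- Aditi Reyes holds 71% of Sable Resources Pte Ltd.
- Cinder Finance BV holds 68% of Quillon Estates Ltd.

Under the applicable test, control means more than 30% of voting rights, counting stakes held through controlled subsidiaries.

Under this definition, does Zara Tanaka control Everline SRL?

Yes

Zara holds 40% of Palisade, so Zara controls Palisade.
Palisade and Zara together hold 20% + 27% = 47% of Everline, so Zara controls Everline.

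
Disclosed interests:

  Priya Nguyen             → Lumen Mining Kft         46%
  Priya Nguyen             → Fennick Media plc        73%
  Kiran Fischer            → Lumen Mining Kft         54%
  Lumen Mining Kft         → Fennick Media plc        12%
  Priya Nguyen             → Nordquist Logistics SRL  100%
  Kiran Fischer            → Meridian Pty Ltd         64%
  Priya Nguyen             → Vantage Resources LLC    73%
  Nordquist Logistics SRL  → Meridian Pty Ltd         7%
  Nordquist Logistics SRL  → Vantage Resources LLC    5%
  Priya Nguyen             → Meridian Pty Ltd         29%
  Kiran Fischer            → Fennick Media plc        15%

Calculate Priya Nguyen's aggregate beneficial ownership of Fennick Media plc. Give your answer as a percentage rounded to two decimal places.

78.52%

Priya reaches Fennick along 2 paths.
Via Lumen: 46% × 12% = 5.52%.
Direct stake: 73% = 73%.
Total: 5.52% + 73% = 78.52%.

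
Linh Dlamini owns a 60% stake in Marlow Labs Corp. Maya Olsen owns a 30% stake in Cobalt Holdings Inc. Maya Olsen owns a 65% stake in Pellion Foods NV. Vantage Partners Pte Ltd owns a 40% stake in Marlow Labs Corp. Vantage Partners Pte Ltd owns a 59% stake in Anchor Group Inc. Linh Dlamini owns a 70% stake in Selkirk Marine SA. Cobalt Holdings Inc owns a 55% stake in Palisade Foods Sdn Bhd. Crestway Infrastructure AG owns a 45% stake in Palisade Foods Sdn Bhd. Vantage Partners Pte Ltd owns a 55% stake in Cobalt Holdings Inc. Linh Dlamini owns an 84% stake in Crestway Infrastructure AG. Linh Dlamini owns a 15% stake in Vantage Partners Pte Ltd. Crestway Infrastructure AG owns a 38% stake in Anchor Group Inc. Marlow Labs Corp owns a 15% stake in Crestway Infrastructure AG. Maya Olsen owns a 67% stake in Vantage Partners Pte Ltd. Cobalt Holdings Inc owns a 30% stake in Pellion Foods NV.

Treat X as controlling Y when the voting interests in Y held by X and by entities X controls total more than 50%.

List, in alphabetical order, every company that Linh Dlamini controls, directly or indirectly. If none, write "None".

Crestway Infrastructure AG, Marlow Labs Corp, Selkirk Marine SA

Linh holds 60% of Marlow, so Linh controls Marlow.
Linh and Marlow together hold 84% + 15% = 99% of Crestway, so Linh controls Crestway.
Linh holds 70% of Selkirk, so Linh controls Selkirk.
No other company's threshold is met.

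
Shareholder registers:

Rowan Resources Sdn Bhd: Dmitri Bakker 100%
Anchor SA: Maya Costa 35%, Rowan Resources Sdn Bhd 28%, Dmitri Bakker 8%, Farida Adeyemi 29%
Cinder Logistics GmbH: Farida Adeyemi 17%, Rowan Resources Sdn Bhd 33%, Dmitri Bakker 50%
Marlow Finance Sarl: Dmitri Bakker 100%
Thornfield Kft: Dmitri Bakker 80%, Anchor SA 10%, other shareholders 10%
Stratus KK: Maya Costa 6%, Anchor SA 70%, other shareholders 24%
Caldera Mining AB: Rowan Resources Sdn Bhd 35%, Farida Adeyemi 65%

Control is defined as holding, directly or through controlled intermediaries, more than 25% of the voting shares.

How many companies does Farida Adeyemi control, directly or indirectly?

Farida holds 29% of Anchor, so Farida controls Anchor.
Anchor holds 70% of Stratus, so Farida controls Stratus.
Farida holds 65% of Caldera, so Farida controls Caldera.
No other company's threshold is met.
Farida controls 3 companies.

3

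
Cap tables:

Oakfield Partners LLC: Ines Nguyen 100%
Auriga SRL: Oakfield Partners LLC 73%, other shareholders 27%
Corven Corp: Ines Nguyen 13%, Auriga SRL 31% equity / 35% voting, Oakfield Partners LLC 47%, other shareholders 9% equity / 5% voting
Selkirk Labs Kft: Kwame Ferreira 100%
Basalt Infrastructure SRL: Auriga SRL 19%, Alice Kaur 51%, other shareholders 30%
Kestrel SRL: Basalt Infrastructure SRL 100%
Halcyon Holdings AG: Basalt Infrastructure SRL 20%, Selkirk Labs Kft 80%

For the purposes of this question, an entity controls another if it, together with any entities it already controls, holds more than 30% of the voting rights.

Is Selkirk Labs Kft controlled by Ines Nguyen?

No

Ines holds 100% of Oakfield, so Ines controls Oakfield.
Oakfield holds 73% of Auriga, so Ines controls Auriga.
Ines and Auriga and Oakfield together hold 13% + 35% + 47% = 95% of Corven, so Ines controls Corven.
Neither Ines nor any entity Ines controls holds any voting interest in Selkirk.
So Ines does not control Selkirk.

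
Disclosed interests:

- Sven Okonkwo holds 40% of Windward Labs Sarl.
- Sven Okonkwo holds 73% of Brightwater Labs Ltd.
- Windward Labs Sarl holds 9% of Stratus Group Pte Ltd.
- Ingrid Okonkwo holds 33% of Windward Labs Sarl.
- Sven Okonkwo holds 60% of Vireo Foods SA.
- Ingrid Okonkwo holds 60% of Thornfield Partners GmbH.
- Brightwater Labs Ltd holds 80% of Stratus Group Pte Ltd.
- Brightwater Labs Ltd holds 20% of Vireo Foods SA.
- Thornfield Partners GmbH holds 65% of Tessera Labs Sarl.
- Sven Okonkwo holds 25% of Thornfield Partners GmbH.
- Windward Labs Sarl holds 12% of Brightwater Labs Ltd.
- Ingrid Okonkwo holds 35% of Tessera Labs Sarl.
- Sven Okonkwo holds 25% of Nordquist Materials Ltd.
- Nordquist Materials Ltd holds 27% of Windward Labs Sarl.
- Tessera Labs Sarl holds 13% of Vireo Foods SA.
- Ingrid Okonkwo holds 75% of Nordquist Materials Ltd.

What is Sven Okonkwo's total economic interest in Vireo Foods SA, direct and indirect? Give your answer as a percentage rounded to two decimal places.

Sven reaches Vireo along 5 paths.
Via Brightwater: 73% × 20% = 14.6%.
Via Nordquist → Windward → Brightwater: 25% × 27% × 12% × 20% = 0.162%.
Via Windward → Brightwater: 40% × 12% × 20% = 0.96%.
Via Thornfield → Tessera: 25% × 65% × 13% = 2.1125%.
Direct stake: 60% = 60%.
Total: 14.6% + 0.162% + 0.96% + 2.1125% + 60% = 77.8345%.
Rounded: 77.83%.

77.83%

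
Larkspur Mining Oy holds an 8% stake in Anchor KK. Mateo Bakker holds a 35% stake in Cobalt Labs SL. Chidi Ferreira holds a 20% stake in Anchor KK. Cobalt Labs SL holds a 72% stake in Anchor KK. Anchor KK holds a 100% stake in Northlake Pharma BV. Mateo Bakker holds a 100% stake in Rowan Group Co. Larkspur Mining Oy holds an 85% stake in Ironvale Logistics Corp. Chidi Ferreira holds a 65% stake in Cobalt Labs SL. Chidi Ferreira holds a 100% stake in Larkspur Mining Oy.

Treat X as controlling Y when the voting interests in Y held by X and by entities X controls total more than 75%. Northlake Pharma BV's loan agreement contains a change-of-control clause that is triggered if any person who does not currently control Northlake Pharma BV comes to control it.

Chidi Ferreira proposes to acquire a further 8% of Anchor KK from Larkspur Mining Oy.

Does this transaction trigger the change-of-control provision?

The purchase adds only to Chidi's holdings (Larkspur's stake shrinks), so Chidi is the only person who could newly come to control Northlake.
Chidi holds 100% of Larkspur, so Chidi controls Larkspur.
Larkspur holds 85% of Ironvale, so Chidi controls Ironvale.
Neither Chidi nor any entity Chidi controls holds any voting interest in Northlake.
So before the transaction, Chidi does not control Northlake.
After the purchase, Chidi's direct stake in Anchor rises to 20% + 8% = 28%, and Larkspur's stake falls to 0%.
Chidi's side now holds 28% of Anchor, not > 75%, so Chidi still does not control Anchor.
After the transaction, neither Chidi nor any entity Chidi controls holds a voting interest in Northlake, so Chidi still does not control it.
No new person acquires control, so the clause is not triggered.

No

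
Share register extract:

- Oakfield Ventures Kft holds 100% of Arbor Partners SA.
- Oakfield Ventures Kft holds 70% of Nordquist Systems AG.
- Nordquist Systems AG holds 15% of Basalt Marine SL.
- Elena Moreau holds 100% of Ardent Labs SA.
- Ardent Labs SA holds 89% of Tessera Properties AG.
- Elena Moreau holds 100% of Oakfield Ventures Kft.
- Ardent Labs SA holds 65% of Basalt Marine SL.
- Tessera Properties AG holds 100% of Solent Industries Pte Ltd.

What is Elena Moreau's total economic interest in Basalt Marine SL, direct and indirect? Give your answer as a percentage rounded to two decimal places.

75.50%

Elena reaches Basalt along 2 paths.
Via Ardent: 100% × 65% = 65%.
Via Oakfield → Nordquist: 100% × 70% × 15% = 10.5%.
Total: 65% + 10.5% = 75.5%.
Rounded: 75.50%.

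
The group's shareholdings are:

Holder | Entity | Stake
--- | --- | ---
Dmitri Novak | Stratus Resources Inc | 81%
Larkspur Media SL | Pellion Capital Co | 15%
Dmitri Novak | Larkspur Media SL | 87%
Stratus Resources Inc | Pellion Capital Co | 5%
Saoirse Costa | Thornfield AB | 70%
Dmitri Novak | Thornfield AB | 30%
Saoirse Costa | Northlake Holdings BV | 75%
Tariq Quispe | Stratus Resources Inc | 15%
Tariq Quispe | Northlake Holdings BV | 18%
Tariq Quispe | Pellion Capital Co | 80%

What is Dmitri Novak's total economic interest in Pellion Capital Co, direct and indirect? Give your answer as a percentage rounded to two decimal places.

17.10%

Dmitri reaches Pellion along 2 paths.
Via Larkspur: 87% × 15% = 13.05%.
Via Stratus: 81% × 5% = 4.05%.
Total: 13.05% + 4.05% = 17.1%.
Rounded: 17.10%.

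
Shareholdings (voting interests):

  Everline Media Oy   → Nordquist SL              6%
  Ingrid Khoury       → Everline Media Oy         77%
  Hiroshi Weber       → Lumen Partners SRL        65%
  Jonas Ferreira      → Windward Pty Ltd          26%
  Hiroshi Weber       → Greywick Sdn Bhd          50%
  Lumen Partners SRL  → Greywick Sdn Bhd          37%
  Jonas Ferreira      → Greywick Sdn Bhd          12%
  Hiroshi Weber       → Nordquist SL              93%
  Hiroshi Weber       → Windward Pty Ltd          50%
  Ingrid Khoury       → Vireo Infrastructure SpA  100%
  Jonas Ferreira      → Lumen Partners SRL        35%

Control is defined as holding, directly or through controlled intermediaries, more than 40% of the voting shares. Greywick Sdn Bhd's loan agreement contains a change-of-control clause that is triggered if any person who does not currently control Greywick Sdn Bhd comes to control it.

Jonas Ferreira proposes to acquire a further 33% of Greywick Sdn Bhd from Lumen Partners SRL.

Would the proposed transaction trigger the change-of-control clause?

The purchase adds only to Jonas's holdings (Lumen's stake shrinks), so Jonas is the only person who could newly come to control Greywick.
Jonas's largest direct stake is 35% in Lumen, which does not meet the threshold, so Jonas controls no company.
In Greywick, Jonas's side holds only 12%, not > 40%.
So before the transaction, Jonas does not control Greywick.
After the purchase, Jonas's direct stake in Greywick rises to 12% + 33% = 45%, and Lumen's stake falls to 4%.
Jonas holds 45% of Greywick, so Jonas controls Greywick.
Jonas did not control Greywick before and does after, so the clause is triggered.

Yes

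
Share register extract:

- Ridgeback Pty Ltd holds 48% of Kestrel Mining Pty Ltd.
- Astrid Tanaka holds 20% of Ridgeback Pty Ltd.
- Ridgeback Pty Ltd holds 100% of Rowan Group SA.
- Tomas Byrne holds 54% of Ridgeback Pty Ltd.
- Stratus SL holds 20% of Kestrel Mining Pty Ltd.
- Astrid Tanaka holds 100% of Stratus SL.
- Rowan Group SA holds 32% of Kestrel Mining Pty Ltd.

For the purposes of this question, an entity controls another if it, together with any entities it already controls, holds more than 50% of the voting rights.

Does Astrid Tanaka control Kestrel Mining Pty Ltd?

Astrid holds 100% of Stratus, so Astrid controls Stratus.
In Kestrel, Astrid's side holds only 20%, not > 50%.
So Astrid does not control Kestrel.

No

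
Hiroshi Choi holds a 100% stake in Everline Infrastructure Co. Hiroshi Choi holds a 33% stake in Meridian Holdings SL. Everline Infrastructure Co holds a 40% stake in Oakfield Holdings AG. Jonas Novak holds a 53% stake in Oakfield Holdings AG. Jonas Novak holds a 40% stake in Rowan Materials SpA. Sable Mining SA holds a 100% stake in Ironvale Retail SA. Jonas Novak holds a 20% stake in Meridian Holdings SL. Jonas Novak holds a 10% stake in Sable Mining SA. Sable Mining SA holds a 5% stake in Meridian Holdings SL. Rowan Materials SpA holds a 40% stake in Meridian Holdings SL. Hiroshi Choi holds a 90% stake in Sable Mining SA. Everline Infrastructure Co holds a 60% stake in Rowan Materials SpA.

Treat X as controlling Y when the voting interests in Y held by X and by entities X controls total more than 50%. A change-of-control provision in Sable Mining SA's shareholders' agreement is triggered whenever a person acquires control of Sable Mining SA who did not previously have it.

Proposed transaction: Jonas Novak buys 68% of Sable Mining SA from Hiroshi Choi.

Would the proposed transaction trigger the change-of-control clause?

Yes

The purchase adds only to Jonas's holdings (Hiroshi's stake shrinks), so Jonas is the only person who could newly come to control Sable.
Jonas holds 53% of Oakfield, so Jonas controls Oakfield.
In Sable, Jonas's side holds only 10%, not > 50%.
So before the transaction, Jonas does not control Sable.
After the purchase, Jonas's direct stake in Sable rises to 10% + 68% = 78%, and Hiroshi's stake falls to 22%.
Jonas holds 78% of Sable, so Jonas controls Sable.
Jonas did not control Sable before and does after, so the clause is triggered.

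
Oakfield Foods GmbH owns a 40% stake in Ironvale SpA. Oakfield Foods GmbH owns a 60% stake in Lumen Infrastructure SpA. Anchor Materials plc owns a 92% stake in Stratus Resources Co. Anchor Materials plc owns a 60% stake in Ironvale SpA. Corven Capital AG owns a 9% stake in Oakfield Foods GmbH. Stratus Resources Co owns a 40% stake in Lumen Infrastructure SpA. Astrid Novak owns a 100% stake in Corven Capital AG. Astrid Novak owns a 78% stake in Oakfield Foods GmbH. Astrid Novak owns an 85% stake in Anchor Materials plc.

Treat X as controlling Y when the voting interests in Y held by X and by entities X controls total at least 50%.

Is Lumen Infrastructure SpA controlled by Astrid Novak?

Astrid holds 85% of Anchor, so Astrid controls Anchor.
Anchor holds 92% of Stratus, so Astrid controls Stratus.
Astrid holds 100% of Corven, so Astrid controls Corven.
Astrid and Corven together hold 78% + 9% = 87% of Oakfield, so Astrid controls Oakfield.
Stratus and Oakfield together hold 40% + 60% = 100% of Lumen, so Astrid controls Lumen.

Yes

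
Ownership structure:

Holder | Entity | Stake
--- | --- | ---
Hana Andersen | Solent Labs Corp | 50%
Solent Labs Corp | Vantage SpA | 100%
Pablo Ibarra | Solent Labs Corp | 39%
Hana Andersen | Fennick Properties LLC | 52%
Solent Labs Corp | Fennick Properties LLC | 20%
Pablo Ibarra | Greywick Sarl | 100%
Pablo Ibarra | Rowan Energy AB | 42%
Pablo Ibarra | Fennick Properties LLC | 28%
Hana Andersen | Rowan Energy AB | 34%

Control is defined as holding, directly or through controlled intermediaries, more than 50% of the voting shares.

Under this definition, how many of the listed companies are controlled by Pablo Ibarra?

1

Pablo holds 100% of Greywick, so Pablo controls Greywick.
No other company's threshold is met.
Pablo controls 1 company.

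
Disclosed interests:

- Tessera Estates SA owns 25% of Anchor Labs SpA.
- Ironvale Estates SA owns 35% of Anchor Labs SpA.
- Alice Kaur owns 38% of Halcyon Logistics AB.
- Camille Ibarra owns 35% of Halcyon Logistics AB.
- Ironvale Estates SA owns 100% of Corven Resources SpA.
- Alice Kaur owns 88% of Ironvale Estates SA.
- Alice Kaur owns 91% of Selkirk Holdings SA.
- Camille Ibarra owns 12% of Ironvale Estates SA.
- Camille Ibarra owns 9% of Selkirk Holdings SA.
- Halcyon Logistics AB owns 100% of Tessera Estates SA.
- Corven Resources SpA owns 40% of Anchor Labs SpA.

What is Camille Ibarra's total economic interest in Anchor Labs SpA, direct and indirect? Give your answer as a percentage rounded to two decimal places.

17.75%

Camille reaches Anchor along 3 paths.
Via Ironvale → Corven: 12% × 100% × 40% = 4.8%.
Via Ironvale: 12% × 35% = 4.2%.
Via Halcyon → Tessera: 35% × 100% × 25% = 8.75%.
Total: 4.8% + 4.2% + 8.75% = 17.75%.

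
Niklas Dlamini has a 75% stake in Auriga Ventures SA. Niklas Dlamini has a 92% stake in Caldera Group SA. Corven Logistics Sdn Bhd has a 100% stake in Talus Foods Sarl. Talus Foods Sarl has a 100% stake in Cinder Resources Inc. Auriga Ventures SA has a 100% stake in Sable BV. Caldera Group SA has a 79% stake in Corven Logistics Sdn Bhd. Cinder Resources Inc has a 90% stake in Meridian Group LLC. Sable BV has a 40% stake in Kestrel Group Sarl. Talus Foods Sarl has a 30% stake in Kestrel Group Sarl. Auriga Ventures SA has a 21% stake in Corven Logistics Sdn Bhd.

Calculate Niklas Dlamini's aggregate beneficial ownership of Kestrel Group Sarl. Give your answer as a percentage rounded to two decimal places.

56.53%

Niklas reaches Kestrel along 3 paths.
Via Caldera → Corven → Talus: 92% × 79% × 100% × 30% = 21.804%.
Via Auriga → Corven → Talus: 75% × 21% × 100% × 30% = 4.725%.
Via Auriga → Sable: 75% × 100% × 40% = 30%.
Total: 21.804% + 4.725% + 30% = 56.529%.
Rounded: 56.53%.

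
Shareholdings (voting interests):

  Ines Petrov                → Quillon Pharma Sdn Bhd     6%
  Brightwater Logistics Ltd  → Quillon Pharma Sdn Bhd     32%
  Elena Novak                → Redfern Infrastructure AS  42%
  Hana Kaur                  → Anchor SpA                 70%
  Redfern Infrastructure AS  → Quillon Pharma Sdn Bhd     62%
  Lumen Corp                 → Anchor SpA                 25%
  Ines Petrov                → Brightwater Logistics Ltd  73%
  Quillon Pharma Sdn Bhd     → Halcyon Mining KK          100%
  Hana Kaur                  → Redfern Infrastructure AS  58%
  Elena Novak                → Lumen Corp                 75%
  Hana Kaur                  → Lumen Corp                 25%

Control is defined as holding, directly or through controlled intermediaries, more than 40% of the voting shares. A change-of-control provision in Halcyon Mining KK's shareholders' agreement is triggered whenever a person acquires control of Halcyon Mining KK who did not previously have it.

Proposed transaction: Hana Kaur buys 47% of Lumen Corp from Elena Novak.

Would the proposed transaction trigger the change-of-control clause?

No

The purchase adds only to Hana's holdings (Elena's stake shrinks), so Hana is the only person who could newly come to control Halcyon.
Hana holds 58% of Redfern, so Hana controls Redfern.
Redfern holds 62% of Quillon, so Hana controls Quillon.
Quillon holds 100% of Halcyon, so Hana controls Halcyon.
So Hana already controls Halcyon before the transaction.
After the purchase, Hana's direct stake in Lumen rises to 25% + 47% = 72%, and Elena's stake falls to 28%.
Hana controlled Halcyon already, so this is not a new person acquiring control; every other person's position is unchanged or reduced.
No new person acquires control, so the clause is not triggered.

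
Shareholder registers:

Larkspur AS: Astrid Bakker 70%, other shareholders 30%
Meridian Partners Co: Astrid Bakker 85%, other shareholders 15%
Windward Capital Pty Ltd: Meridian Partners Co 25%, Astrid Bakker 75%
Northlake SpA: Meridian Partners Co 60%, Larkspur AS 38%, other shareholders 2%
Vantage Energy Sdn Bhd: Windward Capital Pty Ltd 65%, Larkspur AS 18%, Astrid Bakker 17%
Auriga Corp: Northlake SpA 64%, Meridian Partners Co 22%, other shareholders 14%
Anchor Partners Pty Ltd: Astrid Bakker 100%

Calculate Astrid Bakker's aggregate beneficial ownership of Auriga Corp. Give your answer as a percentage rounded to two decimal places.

Astrid reaches Auriga along 3 paths.
Via Meridian → Northlake: 85% × 60% × 64% = 32.64%.
Via Larkspur → Northlake: 70% × 38% × 64% = 17.024%.
Via Meridian: 85% × 22% = 18.7%.
Total: 32.64% + 17.024% + 18.7% = 68.364%.
Rounded: 68.36%.

68.36%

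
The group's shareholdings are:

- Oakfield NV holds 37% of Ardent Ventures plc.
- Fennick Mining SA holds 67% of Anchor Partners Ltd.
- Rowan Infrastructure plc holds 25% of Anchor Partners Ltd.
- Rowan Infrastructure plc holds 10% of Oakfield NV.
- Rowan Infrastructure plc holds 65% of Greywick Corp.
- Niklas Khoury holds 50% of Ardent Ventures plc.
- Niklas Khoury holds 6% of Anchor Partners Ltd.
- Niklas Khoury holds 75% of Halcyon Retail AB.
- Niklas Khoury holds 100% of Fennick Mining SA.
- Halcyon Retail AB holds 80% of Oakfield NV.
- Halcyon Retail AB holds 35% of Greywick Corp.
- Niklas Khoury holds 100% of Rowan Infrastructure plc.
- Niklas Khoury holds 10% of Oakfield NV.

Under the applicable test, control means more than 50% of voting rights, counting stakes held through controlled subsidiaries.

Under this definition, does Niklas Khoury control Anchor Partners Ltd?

Niklas holds 100% of Fennick, so Niklas controls Fennick.
Niklas holds 100% of Rowan, so Niklas controls Rowan.
Rowan and Niklas and Fennick together hold 25% + 6% + 67% = 98% of Anchor, so Niklas controls Anchor.

Yes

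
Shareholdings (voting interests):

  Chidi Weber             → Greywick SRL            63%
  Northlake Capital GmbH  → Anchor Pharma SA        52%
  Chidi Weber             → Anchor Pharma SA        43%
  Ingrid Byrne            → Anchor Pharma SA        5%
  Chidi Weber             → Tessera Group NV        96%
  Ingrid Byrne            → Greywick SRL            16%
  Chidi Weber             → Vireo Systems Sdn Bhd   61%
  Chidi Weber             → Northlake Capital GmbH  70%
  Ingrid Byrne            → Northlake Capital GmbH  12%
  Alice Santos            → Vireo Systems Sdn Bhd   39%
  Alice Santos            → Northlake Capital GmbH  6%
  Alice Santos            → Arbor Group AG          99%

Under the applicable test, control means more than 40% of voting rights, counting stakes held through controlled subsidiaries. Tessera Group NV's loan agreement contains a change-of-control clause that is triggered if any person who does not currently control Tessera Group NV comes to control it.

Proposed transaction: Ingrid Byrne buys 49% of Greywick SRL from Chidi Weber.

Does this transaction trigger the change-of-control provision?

The purchase adds only to Ingrid's holdings (Chidi's stake shrinks), so Ingrid is the only person who could newly come to control Tessera.
Ingrid's largest direct stake is 16% in Greywick, which does not meet the threshold, so Ingrid controls no company.
Neither Ingrid nor any entity Ingrid controls holds any voting interest in Tessera.
So before the transaction, Ingrid does not control Tessera.
After the purchase, Ingrid's direct stake in Greywick rises to 16% + 49% = 65%, and Chidi's stake falls to 14%.
Ingrid holds 65% of Greywick, so Ingrid controls Greywick.
After the transaction, neither Ingrid nor any entity Ingrid controls holds a voting interest in Tessera, so Ingrid still does not control it.
No new person acquires control, so the clause is not triggered.

No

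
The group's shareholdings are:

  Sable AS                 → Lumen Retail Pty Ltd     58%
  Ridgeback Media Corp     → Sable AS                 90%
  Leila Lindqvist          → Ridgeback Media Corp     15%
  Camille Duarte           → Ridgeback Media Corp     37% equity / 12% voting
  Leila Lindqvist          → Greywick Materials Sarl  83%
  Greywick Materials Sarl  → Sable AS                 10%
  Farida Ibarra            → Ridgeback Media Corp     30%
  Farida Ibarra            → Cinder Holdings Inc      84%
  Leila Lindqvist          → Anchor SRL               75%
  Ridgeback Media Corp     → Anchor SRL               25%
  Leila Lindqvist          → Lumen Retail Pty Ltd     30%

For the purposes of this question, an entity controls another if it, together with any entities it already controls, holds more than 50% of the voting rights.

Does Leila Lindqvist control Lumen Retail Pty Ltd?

Leila holds 83% of Greywick, so Leila controls Greywick.
Leila holds 75% of Anchor, so Leila controls Anchor.
In Lumen, Leila's side holds only 30%, not > 50%.
So Leila does not control Lumen.

No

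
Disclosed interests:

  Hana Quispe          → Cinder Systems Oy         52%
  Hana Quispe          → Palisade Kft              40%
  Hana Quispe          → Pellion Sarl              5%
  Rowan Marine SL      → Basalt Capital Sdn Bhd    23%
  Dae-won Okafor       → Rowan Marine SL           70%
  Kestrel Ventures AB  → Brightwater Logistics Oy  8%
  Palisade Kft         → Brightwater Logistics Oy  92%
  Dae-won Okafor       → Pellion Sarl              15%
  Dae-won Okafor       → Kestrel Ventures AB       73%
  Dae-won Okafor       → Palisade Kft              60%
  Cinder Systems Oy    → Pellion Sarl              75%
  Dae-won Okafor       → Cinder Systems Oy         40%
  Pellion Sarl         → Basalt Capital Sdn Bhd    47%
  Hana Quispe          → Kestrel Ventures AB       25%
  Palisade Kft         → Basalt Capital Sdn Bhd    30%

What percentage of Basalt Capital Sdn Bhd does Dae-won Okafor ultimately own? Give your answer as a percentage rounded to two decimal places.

Dae-won reaches Basalt along 4 paths.
Via Rowan: 70% × 23% = 16.1%.
Via Palisade: 60% × 30% = 18%.
Via Pellion: 15% × 47% = 7.05%.
Via Cinder → Pellion: 40% × 75% × 47% = 14.1%.
Total: 16.1% + 18% + 7.05% + 14.1% = 55.25%.

55.25%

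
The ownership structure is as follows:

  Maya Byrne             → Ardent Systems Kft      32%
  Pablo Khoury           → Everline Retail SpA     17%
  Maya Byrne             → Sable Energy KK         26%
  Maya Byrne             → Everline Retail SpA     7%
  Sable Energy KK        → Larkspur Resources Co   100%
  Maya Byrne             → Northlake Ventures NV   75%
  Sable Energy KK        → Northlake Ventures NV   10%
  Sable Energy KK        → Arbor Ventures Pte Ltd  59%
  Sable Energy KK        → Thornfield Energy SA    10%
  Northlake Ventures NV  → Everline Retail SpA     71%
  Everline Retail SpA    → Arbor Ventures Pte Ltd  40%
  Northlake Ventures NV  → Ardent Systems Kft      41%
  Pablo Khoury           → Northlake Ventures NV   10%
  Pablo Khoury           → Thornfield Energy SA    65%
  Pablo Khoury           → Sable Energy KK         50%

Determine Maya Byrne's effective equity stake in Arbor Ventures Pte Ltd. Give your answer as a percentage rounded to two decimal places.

40.18%

Maya reaches Arbor along 4 paths.
Via Sable: 26% × 59% = 15.34%.
Via Northlake → Everline: 75% × 71% × 40% = 21.3%.
Via Sable → Northlake → Everline: 26% × 10% × 71% × 40% = 0.7384%.
Via Everline: 7% × 40% = 2.8%.
Total: 15.34% + 21.3% + 0.7384% + 2.8% = 40.1784%.
Rounded: 40.18%.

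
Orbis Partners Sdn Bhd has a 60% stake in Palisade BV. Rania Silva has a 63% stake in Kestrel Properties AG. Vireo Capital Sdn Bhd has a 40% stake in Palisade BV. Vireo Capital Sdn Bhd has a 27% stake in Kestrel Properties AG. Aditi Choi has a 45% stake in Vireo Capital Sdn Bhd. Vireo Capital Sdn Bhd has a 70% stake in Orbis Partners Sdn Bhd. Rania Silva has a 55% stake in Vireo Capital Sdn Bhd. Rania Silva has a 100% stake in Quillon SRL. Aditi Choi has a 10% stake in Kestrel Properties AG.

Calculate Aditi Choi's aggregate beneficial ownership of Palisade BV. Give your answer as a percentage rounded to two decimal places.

Aditi reaches Palisade along 2 paths.
Via Vireo → Orbis: 45% × 70% × 60% = 18.9%.
Via Vireo: 45% × 40% = 18%.
Total: 18.9% + 18% = 36.9%.
Rounded: 36.90%.

36.90%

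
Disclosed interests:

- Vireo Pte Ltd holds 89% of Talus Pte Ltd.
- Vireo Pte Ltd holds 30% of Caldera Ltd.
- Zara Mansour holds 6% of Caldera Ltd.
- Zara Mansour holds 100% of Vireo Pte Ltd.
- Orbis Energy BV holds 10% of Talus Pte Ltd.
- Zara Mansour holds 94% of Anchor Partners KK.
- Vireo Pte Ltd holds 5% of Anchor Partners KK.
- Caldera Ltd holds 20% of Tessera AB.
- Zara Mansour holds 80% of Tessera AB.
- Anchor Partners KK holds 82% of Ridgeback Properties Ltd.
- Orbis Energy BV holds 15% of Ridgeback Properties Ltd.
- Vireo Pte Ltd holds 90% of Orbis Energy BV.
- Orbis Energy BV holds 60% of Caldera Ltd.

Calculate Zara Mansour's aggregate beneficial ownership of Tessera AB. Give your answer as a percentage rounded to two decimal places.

98.00%

Zara reaches Tessera along 4 paths.
Via Vireo → Caldera: 100% × 30% × 20% = 6%.
Via Caldera: 6% × 20% = 1.2%.
Via Vireo → Orbis → Caldera: 100% × 90% × 60% × 20% = 10.8%.
Direct stake: 80% = 80%.
Total: 6% + 1.2% + 10.8% + 80% = 98%.
Rounded: 98.00%.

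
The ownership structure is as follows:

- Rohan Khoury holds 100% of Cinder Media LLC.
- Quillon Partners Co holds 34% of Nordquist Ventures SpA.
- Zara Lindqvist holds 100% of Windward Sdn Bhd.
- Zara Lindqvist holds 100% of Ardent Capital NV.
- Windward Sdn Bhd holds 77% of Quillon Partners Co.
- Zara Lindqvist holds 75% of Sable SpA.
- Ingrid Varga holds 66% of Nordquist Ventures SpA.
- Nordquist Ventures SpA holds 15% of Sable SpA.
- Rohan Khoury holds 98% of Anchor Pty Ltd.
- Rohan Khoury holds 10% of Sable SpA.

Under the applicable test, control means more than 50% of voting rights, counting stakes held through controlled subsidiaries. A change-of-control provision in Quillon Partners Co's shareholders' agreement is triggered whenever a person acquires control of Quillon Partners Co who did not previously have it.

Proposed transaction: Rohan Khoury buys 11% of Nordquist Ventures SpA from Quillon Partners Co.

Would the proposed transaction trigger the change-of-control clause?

No

The purchase adds only to Rohan's holdings (Quillon's stake shrinks), so Rohan is the only person who could newly come to control Quillon.
Rohan holds 100% of Cinder, so Rohan controls Cinder.
Rohan holds 98% of Anchor, so Rohan controls Anchor.
Neither Rohan nor any entity Rohan controls holds any voting interest in Quillon.
So before the transaction, Rohan does not control Quillon.
After the purchase, Rohan holds 11% of Nordquist directly, and Quillon's stake falls to 23%.
Rohan's side now holds 11% of Nordquist, not > 50%, so Rohan still does not control Nordquist.
After the transaction, neither Rohan nor any entity Rohan controls holds a voting interest in Quillon, so Rohan still does not control it.
No new person acquires control, so the clause is not triggered.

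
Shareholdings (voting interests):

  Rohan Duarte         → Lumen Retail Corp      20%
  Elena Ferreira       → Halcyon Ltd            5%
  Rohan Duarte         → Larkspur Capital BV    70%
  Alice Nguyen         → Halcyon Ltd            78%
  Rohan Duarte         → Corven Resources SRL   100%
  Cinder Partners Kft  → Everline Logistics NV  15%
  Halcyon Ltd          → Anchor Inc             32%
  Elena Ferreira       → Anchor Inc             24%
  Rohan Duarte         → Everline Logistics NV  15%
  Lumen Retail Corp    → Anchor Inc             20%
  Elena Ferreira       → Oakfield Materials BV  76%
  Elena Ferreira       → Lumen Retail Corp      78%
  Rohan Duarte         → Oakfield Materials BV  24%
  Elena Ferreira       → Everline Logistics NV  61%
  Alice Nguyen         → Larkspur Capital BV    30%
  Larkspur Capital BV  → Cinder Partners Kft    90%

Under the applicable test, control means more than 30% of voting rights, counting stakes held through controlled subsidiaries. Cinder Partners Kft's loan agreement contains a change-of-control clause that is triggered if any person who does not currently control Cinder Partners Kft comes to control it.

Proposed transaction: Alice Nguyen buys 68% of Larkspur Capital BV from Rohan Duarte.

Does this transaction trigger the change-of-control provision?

Yes

The purchase adds only to Alice's holdings (Rohan's stake shrinks), so Alice is the only person who could newly come to control Cinder.
Alice holds 78% of Halcyon, so Alice controls Halcyon.
Halcyon holds 32% of Anchor, so Alice controls Anchor.
Neither Alice nor any entity Alice controls holds any voting interest in Cinder.
So before the transaction, Alice does not control Cinder.
After the purchase, Alice's direct stake in Larkspur rises to 30% + 68% = 98%, and Rohan's stake falls to 2%.
Alice holds 98% of Larkspur, so Alice controls Larkspur.
Larkspur holds 90% of Cinder, so Alice controls Cinder.
Alice did not control Cinder before and does after, so the clause is triggered.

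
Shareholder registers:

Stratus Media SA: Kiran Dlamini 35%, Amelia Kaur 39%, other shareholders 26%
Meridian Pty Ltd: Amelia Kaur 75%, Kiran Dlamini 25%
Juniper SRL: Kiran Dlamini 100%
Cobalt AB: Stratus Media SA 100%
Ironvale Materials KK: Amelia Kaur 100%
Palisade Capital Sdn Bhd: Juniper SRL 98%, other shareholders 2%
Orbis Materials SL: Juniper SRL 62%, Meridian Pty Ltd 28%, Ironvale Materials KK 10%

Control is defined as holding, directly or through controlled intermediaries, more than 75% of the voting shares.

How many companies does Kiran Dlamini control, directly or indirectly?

2

Kiran holds 100% of Juniper, so Kiran controls Juniper.
Juniper holds 98% of Palisade, so Kiran controls Palisade.
No other company's threshold is met.
Kiran controls 2 companies.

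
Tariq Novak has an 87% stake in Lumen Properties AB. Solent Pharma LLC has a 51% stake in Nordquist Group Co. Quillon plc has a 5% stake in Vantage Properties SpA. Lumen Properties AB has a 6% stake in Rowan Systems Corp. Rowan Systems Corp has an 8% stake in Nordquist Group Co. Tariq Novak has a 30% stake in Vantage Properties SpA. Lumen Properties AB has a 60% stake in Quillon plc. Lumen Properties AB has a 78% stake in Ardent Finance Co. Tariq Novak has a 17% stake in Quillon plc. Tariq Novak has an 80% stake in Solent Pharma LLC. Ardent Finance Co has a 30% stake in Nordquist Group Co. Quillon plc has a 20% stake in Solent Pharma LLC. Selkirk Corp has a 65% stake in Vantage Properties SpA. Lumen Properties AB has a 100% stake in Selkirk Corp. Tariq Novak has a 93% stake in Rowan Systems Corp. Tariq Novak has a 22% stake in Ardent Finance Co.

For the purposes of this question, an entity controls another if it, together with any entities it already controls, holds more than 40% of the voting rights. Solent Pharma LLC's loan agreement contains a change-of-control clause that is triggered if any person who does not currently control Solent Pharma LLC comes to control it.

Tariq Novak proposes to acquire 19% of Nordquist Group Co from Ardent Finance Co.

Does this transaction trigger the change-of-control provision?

No

The purchase adds only to Tariq's holdings (Ardent's stake shrinks), so Tariq is the only person who could newly come to control Solent.
Tariq holds 87% of Lumen, so Tariq controls Lumen.
Lumen and Tariq together hold 60% + 17% = 77% of Quillon, so Tariq controls Quillon.
Tariq and Quillon together hold 80% + 20% = 100% of Solent, so Tariq controls Solent.
So Tariq already controls Solent before the transaction.
After the purchase, Tariq holds 19% of Nordquist directly, and Ardent's stake falls to 11%.
Tariq controlled Solent already, so this is not a new person acquiring control; every other person's position is unchanged or reduced.
No new person acquires control, so the clause is not triggered.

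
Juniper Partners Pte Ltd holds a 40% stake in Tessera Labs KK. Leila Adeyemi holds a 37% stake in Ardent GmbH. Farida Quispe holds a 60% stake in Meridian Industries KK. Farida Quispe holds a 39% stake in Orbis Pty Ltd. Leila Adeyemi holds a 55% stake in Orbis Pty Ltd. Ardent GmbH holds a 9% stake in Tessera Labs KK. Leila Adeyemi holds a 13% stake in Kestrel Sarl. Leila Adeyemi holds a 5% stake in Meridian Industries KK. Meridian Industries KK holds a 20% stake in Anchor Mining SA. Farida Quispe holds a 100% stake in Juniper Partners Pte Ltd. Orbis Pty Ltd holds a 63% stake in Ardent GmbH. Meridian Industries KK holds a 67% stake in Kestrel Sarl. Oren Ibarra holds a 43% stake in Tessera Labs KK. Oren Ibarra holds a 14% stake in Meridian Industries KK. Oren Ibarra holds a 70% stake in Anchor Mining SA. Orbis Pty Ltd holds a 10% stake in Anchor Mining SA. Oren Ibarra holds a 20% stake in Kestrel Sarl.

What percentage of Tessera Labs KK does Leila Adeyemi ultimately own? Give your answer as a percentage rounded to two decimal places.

6.45%

Leila reaches Tessera along 2 paths.
Via Ardent: 37% × 9% = 3.33%.
Via Orbis → Ardent: 55% × 63% × 9% = 3.1185%.
Total: 3.33% + 3.1185% = 6.4485%.
Rounded: 6.45%.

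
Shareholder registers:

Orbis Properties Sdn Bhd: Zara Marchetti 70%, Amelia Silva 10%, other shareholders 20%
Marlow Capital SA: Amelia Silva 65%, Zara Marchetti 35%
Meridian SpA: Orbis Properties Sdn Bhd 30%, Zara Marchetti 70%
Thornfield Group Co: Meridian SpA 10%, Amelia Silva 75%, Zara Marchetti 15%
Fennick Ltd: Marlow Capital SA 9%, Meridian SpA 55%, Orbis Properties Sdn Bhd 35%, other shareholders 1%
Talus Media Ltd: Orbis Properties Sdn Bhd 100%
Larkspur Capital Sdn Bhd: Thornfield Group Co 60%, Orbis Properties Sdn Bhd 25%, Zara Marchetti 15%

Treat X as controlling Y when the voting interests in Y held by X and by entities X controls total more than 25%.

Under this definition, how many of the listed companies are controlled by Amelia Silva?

Amelia holds 65% of Marlow, so Amelia controls Marlow.
Amelia holds 75% of Thornfield, so Amelia controls Thornfield.
Thornfield holds 60% of Larkspur, so Amelia controls Larkspur.
No other company's threshold is met.
Amelia controls 3 companies.

3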